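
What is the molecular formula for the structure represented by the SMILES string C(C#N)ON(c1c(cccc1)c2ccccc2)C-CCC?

C18H20N2O

Heavy atoms from the SMILES: 18 C, 2 N, 1 O.
Implicit hydrogens by atom environment:
  9 × C (aromatic): 1 H each → 9
  4 × C: 2 H each → 8
  3 × C (aromatic): no H
  2 × N: no H
  1 × C: 3 H
  1 × C: no H
  1 × O: no H
  Total hydrogens = 20.
Molecular formula: C18H20N2O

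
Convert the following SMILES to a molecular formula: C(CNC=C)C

Heavy atoms from the SMILES: 5 C, 1 N.
Implicit hydrogens by atom environment:
  3 × C: 2 H each → 6
  1 × C: 3 H
  1 × C: 1 H
  1 × N: 1 H
  Total hydrogens = 11.
Molecular formula: C5H11N

C5H11N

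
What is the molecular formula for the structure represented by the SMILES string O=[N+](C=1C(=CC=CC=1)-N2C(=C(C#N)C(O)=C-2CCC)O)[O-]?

C14H13N3O4

Heavy atoms from the SMILES: 14 C, 3 N, 4 O.
Implicit hydrogens by atom environment:
  6 × C (aromatic): no H
  4 × C (aromatic): 1 H each → 4
  2 × C: 2 H each → 4
  2 × O: 1 H each → 2
  1 × C: 3 H
  1 × C: no H
  1 × N (aromatic): no H
  1 × N: no H
  1 × N (charge +1): no H
  1 × O: no H
  1 × O (charge -1): no H
  Total hydrogens = 13.
Molecular formula: C14H13N3O4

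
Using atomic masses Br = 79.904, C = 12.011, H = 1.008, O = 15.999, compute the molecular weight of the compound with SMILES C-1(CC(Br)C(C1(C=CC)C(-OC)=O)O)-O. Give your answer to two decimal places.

Molecular formula: C10H15BrO4.
M = 1×79.904 + 10×12.011 + 15×1.008 + 4×15.999 = 279.13 g/mol.

279.13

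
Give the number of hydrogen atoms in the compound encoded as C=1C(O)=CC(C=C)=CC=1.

Hydrogens are implicit in SMILES; fill each atom to its normal valence:
  4 × C (aromatic): 1 H each → 4
  2 × C (aromatic): no H
  1 × C: 2 H
  1 × C: 1 H
  1 × O: 1 H
  Total hydrogens = 8.

8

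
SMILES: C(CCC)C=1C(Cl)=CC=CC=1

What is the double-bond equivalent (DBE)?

4

Molecular formula from the SMILES: C10H13Cl.
DoU = (2C + 2 + N − H − X)/2 = (2·10 + 2 + 0 − 13 − 1)/2 = 8/2 = 4.
(Structurally: 1 ring(s) + 3 π bond(s) = 4.)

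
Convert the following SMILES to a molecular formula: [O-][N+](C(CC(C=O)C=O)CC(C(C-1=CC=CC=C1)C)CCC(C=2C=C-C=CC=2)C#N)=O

C25H28N2O4

Heavy atoms from the SMILES: 25 C, 2 N, 4 O.
Implicit hydrogens by atom environment:
  10 × C (aromatic): 1 H each → 10
  7 × C: 1 H each → 7
  4 × C: 2 H each → 8
  3 × O: no H
  2 × C (aromatic): no H
  1 × C: 3 H
  1 × C: no H
  1 × N (charge +1): no H
  1 × N: no H
  1 × O (charge -1): no H
  Total hydrogens = 28.
Molecular formula: C25H28N2O4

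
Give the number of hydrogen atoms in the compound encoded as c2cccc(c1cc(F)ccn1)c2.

Hydrogens are implicit in SMILES; fill each atom to its normal valence:
  8 × C (aromatic): 1 H each → 8
  3 × C (aromatic): no H
  1 × F: no H
  1 × N (aromatic): no H
  Total hydrogens = 8.

8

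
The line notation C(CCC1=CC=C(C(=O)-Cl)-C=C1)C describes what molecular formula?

Heavy atoms from the SMILES: 11 C, 1 Cl, 1 O.
Implicit hydrogens by atom environment:
  4 × C (aromatic): 1 H each → 4
  3 × C: 2 H each → 6
  2 × C (aromatic): no H
  1 × C: 3 H
  1 × C: no H
  1 × Cl: no H
  1 × O: no H
  Total hydrogens = 13.
Molecular formula: C11H13ClO

C11H13ClO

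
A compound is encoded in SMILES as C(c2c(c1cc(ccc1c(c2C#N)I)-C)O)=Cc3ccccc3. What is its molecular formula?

C20H14INO

Heavy atoms from the SMILES: 20 C, 1 I, 1 N, 1 O.
Implicit hydrogens by atom environment:
  8 × C (aromatic): 1 H each → 8
  8 × C (aromatic): no H
  2 × C: 1 H each → 2
  1 × C: 3 H
  1 × C: no H
  1 × I: no H
  1 × N: no H
  1 × O: 1 H
  Total hydrogens = 14.
Molecular formula: C20H14INO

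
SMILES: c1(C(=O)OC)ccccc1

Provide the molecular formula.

C8H8O2

Heavy atoms from the SMILES: 8 C, 2 O.
Implicit hydrogens by atom environment:
  5 × C (aromatic): 1 H each → 5
  2 × O: no H
  1 × C: 3 H
  1 × C (aromatic): no H
  1 × C: no H
  Total hydrogens = 8.
Molecular formula: C8H8O2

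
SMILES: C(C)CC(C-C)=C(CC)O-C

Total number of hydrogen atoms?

Hydrogens are implicit in SMILES; fill each atom to its normal valence:
  4 × C: 3 H each → 12
  4 × C: 2 H each → 8
  2 × C: no H
  1 × O: no H
  Total hydrogens = 20.

20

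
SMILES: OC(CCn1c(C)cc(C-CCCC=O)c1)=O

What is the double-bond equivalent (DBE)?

Molecular formula from the SMILES: C13H19NO3.
DoU = (2C + 2 + N − H − X)/2 = (2·13 + 2 + 1 − 19 − 0)/2 = 10/2 = 5.
(Structurally: 1 ring(s) + 4 π bond(s) = 5.)

5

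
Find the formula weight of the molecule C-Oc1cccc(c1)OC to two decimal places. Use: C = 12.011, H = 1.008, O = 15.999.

Molecular formula: C8H10O2.
M = 8×12.011 + 10×1.008 + 2×15.999 = 138.17 g/mol.

138.17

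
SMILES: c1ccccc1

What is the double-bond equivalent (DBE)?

4

Molecular formula from the SMILES: C6H6.
DoU = (2C + 2 + N − H − X)/2 = (2·6 + 2 + 0 − 6 − 0)/2 = 8/2 = 4.
(Structurally: 1 ring(s) + 3 π bond(s) = 4.)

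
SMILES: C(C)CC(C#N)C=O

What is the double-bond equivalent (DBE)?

3

Molecular formula from the SMILES: C6H9NO.
DoU = (2C + 2 + N − H − X)/2 = (2·6 + 2 + 1 − 9 − 0)/2 = 6/2 = 3.
(Structurally: 0 ring(s) + 3 π bond(s) = 3.)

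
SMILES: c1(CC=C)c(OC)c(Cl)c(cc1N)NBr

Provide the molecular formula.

Heavy atoms from the SMILES: 1 Br, 10 C, 1 Cl, 2 N, 1 O.
Implicit hydrogens by atom environment:
  5 × C (aromatic): no H
  2 × C: 2 H each → 4
  1 × Br: no H
  1 × C: 3 H
  1 × C (aromatic): 1 H
  1 × C: 1 H
  1 × Cl: no H
  1 × N: 2 H
  1 × N: 1 H
  1 × O: no H
  Total hydrogens = 12.
Molecular formula: C10H12BrClN2O

C10H12BrClN2O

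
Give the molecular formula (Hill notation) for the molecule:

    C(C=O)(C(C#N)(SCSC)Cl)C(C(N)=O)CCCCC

Heavy atoms from the SMILES: 13 C, 1 Cl, 2 N, 2 O, 2 S.
Implicit hydrogens by atom environment:
  5 × C: 2 H each → 10
  3 × C: 1 H each → 3
  3 × C: no H
  2 × C: 3 H each → 6
  2 × O: no H
  2 × S: no H
  1 × Cl: no H
  1 × N: 2 H
  1 × N: no H
  Total hydrogens = 21.
Molecular formula: C13H21ClN2O2S2

C13H21ClN2O2S2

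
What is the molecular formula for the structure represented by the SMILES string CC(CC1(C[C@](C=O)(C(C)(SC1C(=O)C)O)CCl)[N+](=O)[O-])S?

C13H20ClNO5S2

Heavy atoms from the SMILES: 13 C, 1 Cl, 1 N, 5 O, 2 S.
Implicit hydrogens by atom environment:
  4 × C: no H
  3 × C: 3 H each → 9
  3 × C: 2 H each → 6
  3 × C: 1 H each → 3
  3 × O: no H
  1 × Cl: no H
  1 × N (charge +1): no H
  1 × O: 1 H
  1 × O (charge -1): no H
  1 × S: 1 H
  1 × S: no H
  Total hydrogens = 20.
Molecular formula: C13H20ClNO5S2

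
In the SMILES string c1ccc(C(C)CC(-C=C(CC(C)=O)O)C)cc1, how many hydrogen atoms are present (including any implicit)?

Hydrogens are implicit in SMILES; fill each atom to its normal valence:
  5 × C (aromatic): 1 H each → 5
  3 × C: 3 H each → 9
  3 × C: 1 H each → 3
  2 × C: 2 H each → 4
  2 × C: no H
  1 × C (aromatic): no H
  1 × O: 1 H
  1 × O: no H
  Total hydrogens = 22.

22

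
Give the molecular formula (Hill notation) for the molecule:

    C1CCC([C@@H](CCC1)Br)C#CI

Heavy atoms from the SMILES: 1 Br, 10 C, 1 I.
Implicit hydrogens by atom environment:
  6 × C: 2 H each → 12
  2 × C: 1 H each → 2
  2 × C: no H
  1 × Br: no H
  1 × I: no H
  Total hydrogens = 14.
Molecular formula: C10H14BrI

C10H14BrI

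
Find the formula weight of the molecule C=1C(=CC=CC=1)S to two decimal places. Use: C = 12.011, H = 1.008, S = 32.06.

Molecular formula: C6H6S.
M = 6×12.011 + 6×1.008 + 1×32.06 = 110.17 g/mol.

110.17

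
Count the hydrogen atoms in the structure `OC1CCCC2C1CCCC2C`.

20

Hydrogens are implicit in SMILES; fill each atom to its normal valence:
  6 × C: 2 H each → 12
  4 × C: 1 H each → 4
  1 × C: 3 H
  1 × O: 1 H
  Total hydrogens = 20.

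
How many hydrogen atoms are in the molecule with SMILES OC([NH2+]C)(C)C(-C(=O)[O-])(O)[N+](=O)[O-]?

10

Hydrogens are implicit in SMILES; fill each atom to its normal valence:
  3 × C: no H
  2 × C: 3 H each → 6
  2 × O: 1 H each → 2
  2 × O: no H
  2 × O (charge -1): no H
  1 × N (charge +1): 2 H
  1 × N (charge +1): no H
  Total hydrogens = 10.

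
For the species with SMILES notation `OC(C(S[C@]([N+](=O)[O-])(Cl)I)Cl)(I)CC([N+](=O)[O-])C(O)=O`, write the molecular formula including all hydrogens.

C6H6Cl2I2N2O7S

Heavy atoms from the SMILES: 6 C, 2 Cl, 2 I, 2 N, 7 O, 1 S.
Implicit hydrogens by atom environment:
  3 × C: no H
  3 × O: no H
  2 × C: 1 H each → 2
  2 × Cl: no H
  2 × I: no H
  2 × N (charge +1): no H
  2 × O: 1 H each → 2
  2 × O (charge -1): no H
  1 × C: 2 H
  1 × S: no H
  Total hydrogens = 6.
Molecular formula: C6H6Cl2I2N2O7S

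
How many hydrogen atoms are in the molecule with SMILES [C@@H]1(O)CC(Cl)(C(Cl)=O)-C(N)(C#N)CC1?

10

Hydrogens are implicit in SMILES; fill each atom to its normal valence:
  4 × C: no H
  3 × C: 2 H each → 6
  2 × Cl: no H
  1 × C: 1 H
  1 × N: 2 H
  1 × N: no H
  1 × O: 1 H
  1 × O: no H
  Total hydrogens = 10.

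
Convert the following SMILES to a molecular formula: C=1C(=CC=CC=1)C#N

C7H5N

Heavy atoms from the SMILES: 7 C, 1 N.
Implicit hydrogens by atom environment:
  5 × C (aromatic): 1 H each → 5
  1 × C (aromatic): no H
  1 × C: no H
  1 × N: no H
  Total hydrogens = 5.
Molecular formula: C7H5N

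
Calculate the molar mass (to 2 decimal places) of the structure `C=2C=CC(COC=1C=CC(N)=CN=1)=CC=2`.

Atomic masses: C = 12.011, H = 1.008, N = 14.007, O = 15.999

200.24

Molecular formula: C12H12N2O.
M = 12×12.011 + 12×1.008 + 2×14.007 + 1×15.999 = 200.24 g/mol.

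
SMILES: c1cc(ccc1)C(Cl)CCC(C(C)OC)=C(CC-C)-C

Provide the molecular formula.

C18H27ClO

Heavy atoms from the SMILES: 18 C, 1 Cl, 1 O.
Implicit hydrogens by atom environment:
  5 × C (aromatic): 1 H each → 5
  4 × C: 3 H each → 12
  4 × C: 2 H each → 8
  2 × C: 1 H each → 2
  2 × C: no H
  1 × C (aromatic): no H
  1 × Cl: no H
  1 × O: no H
  Total hydrogens = 27.
Molecular formula: C18H27ClO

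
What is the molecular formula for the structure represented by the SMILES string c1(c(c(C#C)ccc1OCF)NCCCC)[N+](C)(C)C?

C16H24FN2O+

Heavy atoms from the SMILES: 16 C, 1 F, 2 N, 1 O.
Implicit hydrogens by atom environment:
  4 × C: 3 H each → 12
  4 × C: 2 H each → 8
  4 × C (aromatic): no H
  2 × C (aromatic): 1 H each → 2
  1 × C: 1 H
  1 × C: no H
  1 × F: no H
  1 × N: 1 H
  1 × N (charge +1): no H
  1 × O: no H
  Total hydrogens = 24.
Net charge +1.
Molecular formula: C16H24FN2O+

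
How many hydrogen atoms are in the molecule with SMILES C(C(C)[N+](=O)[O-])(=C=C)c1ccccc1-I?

10

Hydrogens are implicit in SMILES; fill each atom to its normal valence:
  4 × C (aromatic): 1 H each → 4
  2 × C: no H
  2 × C (aromatic): no H
  1 × C: 3 H
  1 × C: 2 H
  1 × C: 1 H
  1 × I: no H
  1 × N (charge +1): no H
  1 × O: no H
  1 × O (charge -1): no H
  Total hydrogens = 10.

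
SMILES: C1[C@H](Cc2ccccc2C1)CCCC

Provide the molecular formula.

Heavy atoms from the SMILES: 14 C.
Implicit hydrogens by atom environment:
  6 × C: 2 H each → 12
  4 × C (aromatic): 1 H each → 4
  2 × C (aromatic): no H
  1 × C: 3 H
  1 × C: 1 H
  Total hydrogens = 20.
Molecular formula: C14H20

C14H20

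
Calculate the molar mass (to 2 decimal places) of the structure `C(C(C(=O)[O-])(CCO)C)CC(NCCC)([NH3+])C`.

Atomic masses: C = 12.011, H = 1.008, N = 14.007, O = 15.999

Molecular formula: C12H26N2O3.
M = 12×12.011 + 26×1.008 + 2×14.007 + 3×15.999 = 246.35 g/mol.

246.35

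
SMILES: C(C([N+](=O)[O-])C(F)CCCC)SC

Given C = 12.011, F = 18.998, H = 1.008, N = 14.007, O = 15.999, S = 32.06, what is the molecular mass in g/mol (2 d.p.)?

Molecular formula: C8H16FNO2S.
M = 8×12.011 + 1×18.998 + 16×1.008 + 1×14.007 + 2×15.999 + 1×32.06 = 209.28 g/mol.

209.28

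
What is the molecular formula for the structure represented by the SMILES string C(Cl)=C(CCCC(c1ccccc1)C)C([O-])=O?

C14H16ClO2-

Heavy atoms from the SMILES: 14 C, 1 Cl, 2 O.
Implicit hydrogens by atom environment:
  5 × C (aromatic): 1 H each → 5
  3 × C: 2 H each → 6
  2 × C: 1 H each → 2
  2 × C: no H
  1 × C: 3 H
  1 × C (aromatic): no H
  1 × Cl: no H
  1 × O: no H
  1 × O (charge -1): no H
  Total hydrogens = 16.
Net charge -1.
Molecular formula: C14H16ClO2-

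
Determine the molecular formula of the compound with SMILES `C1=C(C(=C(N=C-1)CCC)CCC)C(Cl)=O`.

C12H16ClNO

Heavy atoms from the SMILES: 12 C, 1 Cl, 1 N, 1 O.
Implicit hydrogens by atom environment:
  4 × C: 2 H each → 8
  3 × C (aromatic): no H
  2 × C: 3 H each → 6
  2 × C (aromatic): 1 H each → 2
  1 × C: no H
  1 × Cl: no H
  1 × N (aromatic): no H
  1 × O: no H
  Total hydrogens = 16.
Molecular formula: C12H16ClNO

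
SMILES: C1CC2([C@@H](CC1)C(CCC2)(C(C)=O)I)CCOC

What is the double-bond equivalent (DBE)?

3

Molecular formula from the SMILES: C15H25IO2.
DoU = (2C + 2 + N − H − X)/2 = (2·15 + 2 + 0 − 25 − 1)/2 = 6/2 = 3.
(Structurally: 2 ring(s) + 1 π bond(s) = 3.)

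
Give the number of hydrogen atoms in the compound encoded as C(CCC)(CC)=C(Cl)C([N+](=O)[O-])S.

14

Hydrogens are implicit in SMILES; fill each atom to its normal valence:
  3 × C: 2 H each → 6
  2 × C: 3 H each → 6
  2 × C: no H
  1 × C: 1 H
  1 × Cl: no H
  1 × N (charge +1): no H
  1 × O: no H
  1 × O (charge -1): no H
  1 × S: 1 H
  Total hydrogens = 14.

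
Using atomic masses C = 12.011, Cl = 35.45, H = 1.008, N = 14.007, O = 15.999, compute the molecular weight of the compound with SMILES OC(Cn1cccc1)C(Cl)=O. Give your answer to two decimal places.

173.60

Molecular formula: C7H8ClNO2.
M = 7×12.011 + 1×35.45 + 8×1.008 + 1×14.007 + 2×15.999 = 173.60 g/mol.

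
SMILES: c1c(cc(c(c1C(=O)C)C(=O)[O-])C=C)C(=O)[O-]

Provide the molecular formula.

Heavy atoms from the SMILES: 12 C, 5 O.
Implicit hydrogens by atom environment:
  4 × C (aromatic): no H
  3 × C: no H
  3 × O: no H
  2 × C (aromatic): 1 H each → 2
  2 × O (charge -1): no H
  1 × C: 3 H
  1 × C: 2 H
  1 × C: 1 H
  Total hydrogens = 8.
Net charge -2.
Molecular formula: [C12H8O5]2-

[C12H8O5]2-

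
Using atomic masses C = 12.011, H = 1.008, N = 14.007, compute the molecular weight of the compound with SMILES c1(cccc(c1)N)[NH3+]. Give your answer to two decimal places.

109.15

Molecular formula: C6H9N2+.
M = 6×12.011 + 9×1.008 + 2×14.007 = 109.15 g/mol.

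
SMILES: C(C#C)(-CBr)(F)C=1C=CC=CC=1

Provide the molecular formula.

Heavy atoms from the SMILES: 1 Br, 10 C, 1 F.
Implicit hydrogens by atom environment:
  5 × C (aromatic): 1 H each → 5
  2 × C: no H
  1 × Br: no H
  1 × C: 2 H
  1 × C: 1 H
  1 × C (aromatic): no H
  1 × F: no H
  Total hydrogens = 8.
Molecular formula: C10H8BrF

C10H8BrF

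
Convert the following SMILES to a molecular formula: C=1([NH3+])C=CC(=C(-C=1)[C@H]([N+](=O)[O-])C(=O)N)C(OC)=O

C10H12N3O5+

Heavy atoms from the SMILES: 10 C, 3 N, 5 O.
Implicit hydrogens by atom environment:
  4 × O: no H
  3 × C (aromatic): 1 H each → 3
  3 × C (aromatic): no H
  2 × C: no H
  1 × C: 3 H
  1 × C: 1 H
  1 × N (charge +1): 3 H
  1 × N: 2 H
  1 × N (charge +1): no H
  1 × O (charge -1): no H
  Total hydrogens = 12.
Net charge +1.
Molecular formula: C10H12N3O5+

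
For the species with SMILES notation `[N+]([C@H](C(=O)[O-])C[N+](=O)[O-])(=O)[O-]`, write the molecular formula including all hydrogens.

C3H3N2O6-

Heavy atoms from the SMILES: 3 C, 2 N, 6 O.
Implicit hydrogens by atom environment:
  3 × O: no H
  3 × O (charge -1): no H
  2 × N (charge +1): no H
  1 × C: 2 H
  1 × C: 1 H
  1 × C: no H
  Total hydrogens = 3.
Net charge -1.
Molecular formula: C3H3N2O6-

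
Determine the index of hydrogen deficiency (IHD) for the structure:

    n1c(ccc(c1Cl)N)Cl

Molecular formula from the SMILES: C5H4Cl2N2.
DoU = (2C + 2 + N − H − X)/2 = (2·5 + 2 + 2 − 4 − 2)/2 = 8/2 = 4.
(Structurally: 1 ring(s) + 3 π bond(s) = 4.)

4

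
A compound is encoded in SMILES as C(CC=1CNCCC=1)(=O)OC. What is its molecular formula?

C8H13NO2

Heavy atoms from the SMILES: 8 C, 1 N, 2 O.
Implicit hydrogens by atom environment:
  4 × C: 2 H each → 8
  2 × C: no H
  2 × O: no H
  1 × C: 3 H
  1 × C: 1 H
  1 × N: 1 H
  Total hydrogens = 13.
Molecular formula: C8H13NO2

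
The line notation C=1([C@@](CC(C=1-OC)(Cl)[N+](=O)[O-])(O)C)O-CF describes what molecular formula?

C8H11ClFNO5

Heavy atoms from the SMILES: 8 C, 1 Cl, 1 F, 1 N, 5 O.
Implicit hydrogens by atom environment:
  4 × C: no H
  3 × O: no H
  2 × C: 3 H each → 6
  2 × C: 2 H each → 4
  1 × Cl: no H
  1 × F: no H
  1 × N (charge +1): no H
  1 × O: 1 H
  1 × O (charge -1): no H
  Total hydrogens = 11.
Molecular formula: C8H11ClFNO5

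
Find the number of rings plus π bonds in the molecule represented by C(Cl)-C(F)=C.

Molecular formula from the SMILES: C3H4ClF.
DoU = (2C + 2 + N − H − X)/2 = (2·3 + 2 + 0 − 4 − 2)/2 = 2/2 = 1.
(Structurally: 0 ring(s) + 1 π bond(s) = 1.)

1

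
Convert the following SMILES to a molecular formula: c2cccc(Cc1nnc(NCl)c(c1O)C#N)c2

Heavy atoms from the SMILES: 12 C, 1 Cl, 4 N, 1 O.
Implicit hydrogens by atom environment:
  5 × C (aromatic): 1 H each → 5
  5 × C (aromatic): no H
  2 × N (aromatic): no H
  1 × C: 2 H
  1 × C: no H
  1 × Cl: no H
  1 × N: 1 H
  1 × N: no H
  1 × O: 1 H
  Total hydrogens = 9.
Molecular formula: C12H9ClN4O

C12H9ClN4O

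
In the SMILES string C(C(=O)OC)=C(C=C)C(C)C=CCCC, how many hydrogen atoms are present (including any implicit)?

Hydrogens are implicit in SMILES; fill each atom to its normal valence:
  5 × C: 1 H each → 5
  3 × C: 3 H each → 9
  3 × C: 2 H each → 6
  2 × C: no H
  2 × O: no H
  Total hydrogens = 20.

20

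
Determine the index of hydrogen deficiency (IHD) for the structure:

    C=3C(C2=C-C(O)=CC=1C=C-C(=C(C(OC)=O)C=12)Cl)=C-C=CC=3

Molecular formula from the SMILES: C18H13ClO3.
DoU = (2C + 2 + N − H − X)/2 = (2·18 + 2 + 0 − 13 − 1)/2 = 24/2 = 12.
(Structurally: 3 ring(s) + 9 π bond(s) = 12.)

12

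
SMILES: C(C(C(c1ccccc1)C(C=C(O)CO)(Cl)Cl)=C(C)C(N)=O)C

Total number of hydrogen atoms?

21

Hydrogens are implicit in SMILES; fill each atom to its normal valence:
  5 × C (aromatic): 1 H each → 5
  5 × C: no H
  2 × C: 3 H each → 6
  2 × C: 2 H each → 4
  2 × C: 1 H each → 2
  2 × Cl: no H
  2 × O: 1 H each → 2
  1 × C (aromatic): no H
  1 × N: 2 H
  1 × O: no H
  Total hydrogens = 21.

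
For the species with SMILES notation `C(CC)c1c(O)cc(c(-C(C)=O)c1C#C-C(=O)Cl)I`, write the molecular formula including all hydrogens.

Heavy atoms from the SMILES: 14 C, 1 Cl, 1 I, 3 O.
Implicit hydrogens by atom environment:
  5 × C (aromatic): no H
  4 × C: no H
  2 × C: 3 H each → 6
  2 × C: 2 H each → 4
  2 × O: no H
  1 × C (aromatic): 1 H
  1 × Cl: no H
  1 × I: no H
  1 × O: 1 H
  Total hydrogens = 12.
Molecular formula: C14H12ClIO3

C14H12ClIO3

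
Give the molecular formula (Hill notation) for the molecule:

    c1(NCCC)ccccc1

Heavy atoms from the SMILES: 9 C, 1 N.
Implicit hydrogens by atom environment:
  5 × C (aromatic): 1 H each → 5
  2 × C: 2 H each → 4
  1 × C: 3 H
  1 × C (aromatic): no H
  1 × N: 1 H
  Total hydrogens = 13.
Molecular formula: C9H13N

C9H13N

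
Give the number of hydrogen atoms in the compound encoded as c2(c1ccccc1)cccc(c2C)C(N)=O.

13

Hydrogens are implicit in SMILES; fill each atom to its normal valence:
  8 × C (aromatic): 1 H each → 8
  4 × C (aromatic): no H
  1 × C: 3 H
  1 × C: no H
  1 × N: 2 H
  1 × O: no H
  Total hydrogens = 13.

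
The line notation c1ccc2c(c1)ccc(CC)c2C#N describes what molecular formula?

Heavy atoms from the SMILES: 13 C, 1 N.
Implicit hydrogens by atom environment:
  6 × C (aromatic): 1 H each → 6
  4 × C (aromatic): no H
  1 × C: 3 H
  1 × C: 2 H
  1 × C: no H
  1 × N: no H
  Total hydrogens = 11.
Molecular formula: C13H11N

C13H11N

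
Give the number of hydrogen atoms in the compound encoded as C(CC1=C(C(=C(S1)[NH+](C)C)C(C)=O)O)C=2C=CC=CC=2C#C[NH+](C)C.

26

Hydrogens are implicit in SMILES; fill each atom to its normal valence:
  6 × C (aromatic): no H
  5 × C: 3 H each → 15
  4 × C (aromatic): 1 H each → 4
  3 × C: no H
  2 × C: 2 H each → 4
  2 × N (charge +1): 1 H each → 2
  1 × O: 1 H
  1 × O: no H
  1 × S (aromatic): no H
  Total hydrogens = 26.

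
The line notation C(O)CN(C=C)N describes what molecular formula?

C4H10N2O

Heavy atoms from the SMILES: 4 C, 2 N, 1 O.
Implicit hydrogens by atom environment:
  3 × C: 2 H each → 6
  1 × C: 1 H
  1 × N: 2 H
  1 × N: no H
  1 × O: 1 H
  Total hydrogens = 10.
Molecular formula: C4H10N2O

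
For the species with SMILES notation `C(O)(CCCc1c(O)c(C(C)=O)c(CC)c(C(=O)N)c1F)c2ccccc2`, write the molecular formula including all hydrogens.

Heavy atoms from the SMILES: 21 C, 1 F, 1 N, 4 O.
Implicit hydrogens by atom environment:
  7 × C (aromatic): no H
  5 × C (aromatic): 1 H each → 5
  4 × C: 2 H each → 8
  2 × C: 3 H each → 6
  2 × C: no H
  2 × O: 1 H each → 2
  2 × O: no H
  1 × C: 1 H
  1 × F: no H
  1 × N: 2 H
  Total hydrogens = 24.
Molecular formula: C21H24FNO4

C21H24FNO4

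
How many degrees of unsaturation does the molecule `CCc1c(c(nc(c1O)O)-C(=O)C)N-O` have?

Molecular formula from the SMILES: C9H12N2O4.
DoU = (2C + 2 + N − H − X)/2 = (2·9 + 2 + 2 − 12 − 0)/2 = 10/2 = 5.
(Structurally: 1 ring(s) + 4 π bond(s) = 5.)

5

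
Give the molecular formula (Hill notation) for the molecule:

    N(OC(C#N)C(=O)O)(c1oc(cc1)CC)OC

Heavy atoms from the SMILES: 10 C, 2 N, 5 O.
Implicit hydrogens by atom environment:
  3 × O: no H
  2 × C: 3 H each → 6
  2 × C (aromatic): 1 H each → 2
  2 × C (aromatic): no H
  2 × C: no H
  2 × N: no H
  1 × C: 2 H
  1 × C: 1 H
  1 × O: 1 H
  1 × O (aromatic): no H
  Total hydrogens = 12.
Molecular formula: C10H12N2O5

C10H12N2O5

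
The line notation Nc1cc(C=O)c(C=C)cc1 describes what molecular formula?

Heavy atoms from the SMILES: 9 C, 1 N, 1 O.
Implicit hydrogens by atom environment:
  3 × C (aromatic): 1 H each → 3
  3 × C (aromatic): no H
  2 × C: 1 H each → 2
  1 × C: 2 H
  1 × N: 2 H
  1 × O: no H
  Total hydrogens = 9.
Molecular formula: C9H9NO

C9H9NO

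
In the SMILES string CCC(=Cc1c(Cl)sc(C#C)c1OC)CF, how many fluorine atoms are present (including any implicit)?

1

The symbol for fluorine appears 1 time in the SMILES.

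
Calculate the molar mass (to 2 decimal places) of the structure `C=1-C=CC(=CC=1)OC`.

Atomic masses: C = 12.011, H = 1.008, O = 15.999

108.14

Molecular formula: C7H8O.
M = 7×12.011 + 8×1.008 + 1×15.999 = 108.14 g/mol.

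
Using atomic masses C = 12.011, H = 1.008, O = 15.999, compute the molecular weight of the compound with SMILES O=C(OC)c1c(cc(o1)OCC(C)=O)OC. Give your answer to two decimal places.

Molecular formula: C10H12O6.
M = 10×12.011 + 12×1.008 + 6×15.999 = 228.20 g/mol.

228.20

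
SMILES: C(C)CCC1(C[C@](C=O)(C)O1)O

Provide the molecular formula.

C9H16O3

Heavy atoms from the SMILES: 9 C, 3 O.
Implicit hydrogens by atom environment:
  4 × C: 2 H each → 8
  2 × C: 3 H each → 6
  2 × C: no H
  2 × O: no H
  1 × C: 1 H
  1 × O: 1 H
  Total hydrogens = 16.
Molecular formula: C9H16O3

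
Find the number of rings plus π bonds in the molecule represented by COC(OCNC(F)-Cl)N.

Molecular formula from the SMILES: C4H10ClFN2O2.
DoU = (2C + 2 + N − H − X)/2 = (2·4 + 2 + 2 − 10 − 2)/2 = 0/2 = 0.
(Structurally: 0 ring(s) + 0 π bond(s) = 0.)

0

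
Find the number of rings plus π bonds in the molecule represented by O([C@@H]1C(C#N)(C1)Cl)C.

Molecular formula from the SMILES: C5H6ClNO.
DoU = (2C + 2 + N − H − X)/2 = (2·5 + 2 + 1 − 6 − 1)/2 = 6/2 = 3.
(Structurally: 1 ring(s) + 2 π bond(s) = 3.)

3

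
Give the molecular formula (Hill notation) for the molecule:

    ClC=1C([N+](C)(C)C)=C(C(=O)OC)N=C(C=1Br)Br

C10H12Br2ClN2O2+

Heavy atoms from the SMILES: 2 Br, 10 C, 1 Cl, 2 N, 2 O.
Implicit hydrogens by atom environment:
  5 × C (aromatic): no H
  4 × C: 3 H each → 12
  2 × Br: no H
  2 × O: no H
  1 × C: no H
  1 × Cl: no H
  1 × N (aromatic): no H
  1 × N (charge +1): no H
  Total hydrogens = 12.
Net charge +1.
Molecular formula: C10H12Br2ClN2O2+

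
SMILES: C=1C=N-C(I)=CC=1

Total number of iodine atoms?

The symbol for iodine appears 1 time in the SMILES.

1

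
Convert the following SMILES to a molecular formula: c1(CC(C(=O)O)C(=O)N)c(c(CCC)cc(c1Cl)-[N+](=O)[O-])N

C13H16ClN3O5

Heavy atoms from the SMILES: 13 C, 1 Cl, 3 N, 5 O.
Implicit hydrogens by atom environment:
  5 × C (aromatic): no H
  3 × C: 2 H each → 6
  3 × O: no H
  2 × C: no H
  2 × N: 2 H each → 4
  1 × C: 3 H
  1 × C (aromatic): 1 H
  1 × C: 1 H
  1 × Cl: no H
  1 × N (charge +1): no H
  1 × O: 1 H
  1 × O (charge -1): no H
  Total hydrogens = 16.
Molecular formula: C13H16ClN3O5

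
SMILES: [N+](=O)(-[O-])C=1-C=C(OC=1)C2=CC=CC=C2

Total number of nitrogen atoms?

The symbol for nitrogen appears 1 time in the SMILES.

1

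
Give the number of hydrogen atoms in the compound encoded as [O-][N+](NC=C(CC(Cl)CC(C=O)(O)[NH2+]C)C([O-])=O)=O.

Hydrogens are implicit in SMILES; fill each atom to its normal valence:
  3 × C: 1 H each → 3
  3 × C: no H
  3 × O: no H
  2 × C: 2 H each → 4
  2 × O (charge -1): no H
  1 × C: 3 H
  1 × Cl: no H
  1 × N (charge +1): 2 H
  1 × N: 1 H
  1 × N (charge +1): no H
  1 × O: 1 H
  Total hydrogens = 14.

14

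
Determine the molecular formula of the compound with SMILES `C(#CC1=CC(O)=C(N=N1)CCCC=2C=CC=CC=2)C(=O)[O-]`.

C16H13N2O3-

Heavy atoms from the SMILES: 16 C, 2 N, 3 O.
Implicit hydrogens by atom environment:
  6 × C (aromatic): 1 H each → 6
  4 × C (aromatic): no H
  3 × C: 2 H each → 6
  3 × C: no H
  2 × N (aromatic): no H
  1 × O: 1 H
  1 × O: no H
  1 × O (charge -1): no H
  Total hydrogens = 13.
Net charge -1.
Molecular formula: C16H13N2O3-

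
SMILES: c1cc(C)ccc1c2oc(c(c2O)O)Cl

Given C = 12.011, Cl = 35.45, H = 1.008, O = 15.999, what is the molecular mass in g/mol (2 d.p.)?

Molecular formula: C11H9ClO3.
M = 11×12.011 + 1×35.45 + 9×1.008 + 3×15.999 = 224.64 g/mol.

224.64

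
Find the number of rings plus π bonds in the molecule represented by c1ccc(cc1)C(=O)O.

Molecular formula from the SMILES: C7H6O2.
DoU = (2C + 2 + N − H − X)/2 = (2·7 + 2 + 0 − 6 − 0)/2 = 10/2 = 5.
(Structurally: 1 ring(s) + 4 π bond(s) = 5.)

5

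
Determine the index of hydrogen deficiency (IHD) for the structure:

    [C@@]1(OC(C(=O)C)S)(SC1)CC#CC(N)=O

Molecular formula from the SMILES: C9H11NO3S2.
DoU = (2C + 2 + N − H − X)/2 = (2·9 + 2 + 1 − 11 − 0)/2 = 10/2 = 5.
(Structurally: 1 ring(s) + 4 π bond(s) = 5.)

5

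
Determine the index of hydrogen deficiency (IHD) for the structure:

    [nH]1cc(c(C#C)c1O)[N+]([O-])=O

6

Molecular formula from the SMILES: C6H4N2O3.
DoU = (2C + 2 + N − H − X)/2 = (2·6 + 2 + 2 − 4 − 0)/2 = 12/2 = 6.
(Structurally: 1 ring(s) + 5 π bond(s) = 6.)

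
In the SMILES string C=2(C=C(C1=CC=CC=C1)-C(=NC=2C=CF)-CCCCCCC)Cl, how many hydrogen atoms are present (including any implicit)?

Hydrogens are implicit in SMILES; fill each atom to its normal valence:
  6 × C: 2 H each → 12
  6 × C (aromatic): 1 H each → 6
  5 × C (aromatic): no H
  2 × C: 1 H each → 2
  1 × C: 3 H
  1 × Cl: no H
  1 × F: no H
  1 × N (aromatic): no H
  Total hydrogens = 23.

23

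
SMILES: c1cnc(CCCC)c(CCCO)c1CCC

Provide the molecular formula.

C15H25NO

Heavy atoms from the SMILES: 15 C, 1 N, 1 O.
Implicit hydrogens by atom environment:
  8 × C: 2 H each → 16
  3 × C (aromatic): no H
  2 × C: 3 H each → 6
  2 × C (aromatic): 1 H each → 2
  1 × N (aromatic): no H
  1 × O: 1 H
  Total hydrogens = 25.
Molecular formula: C15H25NO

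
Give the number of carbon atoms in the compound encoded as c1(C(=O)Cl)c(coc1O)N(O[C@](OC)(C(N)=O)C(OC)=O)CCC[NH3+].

13

The symbol for carbon appears 13 times in the SMILES. Lowercase c denotes aromatic carbon and counts toward C.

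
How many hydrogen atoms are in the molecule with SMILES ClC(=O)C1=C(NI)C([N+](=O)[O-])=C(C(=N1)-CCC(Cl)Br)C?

Hydrogens are implicit in SMILES; fill each atom to its normal valence:
  5 × C (aromatic): no H
  2 × C: 2 H each → 4
  2 × Cl: no H
  2 × O: no H
  1 × Br: no H
  1 × C: 3 H
  1 × C: 1 H
  1 × C: no H
  1 × I: no H
  1 × N: 1 H
  1 × N (aromatic): no H
  1 × N (charge +1): no H
  1 × O (charge -1): no H
  Total hydrogens = 9.

9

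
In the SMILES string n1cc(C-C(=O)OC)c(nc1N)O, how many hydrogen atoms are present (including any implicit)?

Hydrogens are implicit in SMILES; fill each atom to its normal valence:
  3 × C (aromatic): no H
  2 × N (aromatic): no H
  2 × O: no H
  1 × C: 3 H
  1 × C: 2 H
  1 × C (aromatic): 1 H
  1 × C: no H
  1 × N: 2 H
  1 × O: 1 H
  Total hydrogens = 9.

9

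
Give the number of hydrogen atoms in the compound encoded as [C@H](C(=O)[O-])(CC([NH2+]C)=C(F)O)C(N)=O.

11

Hydrogens are implicit in SMILES; fill each atom to its normal valence:
  4 × C: no H
  2 × O: no H
  1 × C: 3 H
  1 × C: 2 H
  1 × C: 1 H
  1 × F: no H
  1 × N: 2 H
  1 × N (charge +1): 2 H
  1 × O: 1 H
  1 × O (charge -1): no H
  Total hydrogens = 11.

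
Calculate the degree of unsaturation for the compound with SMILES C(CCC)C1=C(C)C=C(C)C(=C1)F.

Molecular formula from the SMILES: C12H17F.
DoU = (2C + 2 + N − H − X)/2 = (2·12 + 2 + 0 − 17 − 1)/2 = 8/2 = 4.
(Structurally: 1 ring(s) + 3 π bond(s) = 4.)

4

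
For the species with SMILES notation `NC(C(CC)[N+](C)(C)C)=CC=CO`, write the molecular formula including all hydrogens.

Heavy atoms from the SMILES: 10 C, 2 N, 1 O.
Implicit hydrogens by atom environment:
  4 × C: 3 H each → 12
  4 × C: 1 H each → 4
  1 × C: 2 H
  1 × C: no H
  1 × N: 2 H
  1 × N (charge +1): no H
  1 × O: 1 H
  Total hydrogens = 21.
Net charge +1.
Molecular formula: C10H21N2O+

C10H21N2O+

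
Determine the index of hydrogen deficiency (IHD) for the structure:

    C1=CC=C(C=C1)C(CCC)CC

4

Molecular formula from the SMILES: C12H18.
DoU = (2C + 2 + N − H − X)/2 = (2·12 + 2 + 0 − 18 − 0)/2 = 8/2 = 4.
(Structurally: 1 ring(s) + 3 π bond(s) = 4.)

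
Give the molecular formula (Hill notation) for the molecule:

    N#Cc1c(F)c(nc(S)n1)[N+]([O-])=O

C5HFN4O2S

Heavy atoms from the SMILES: 5 C, 1 F, 4 N, 2 O, 1 S.
Implicit hydrogens by atom environment:
  4 × C (aromatic): no H
  2 × N (aromatic): no H
  1 × C: no H
  1 × F: no H
  1 × N (charge +1): no H
  1 × N: no H
  1 × O: no H
  1 × O (charge -1): no H
  1 × S: 1 H
  Total hydrogens = 1.
Molecular formula: C5HFN4O2S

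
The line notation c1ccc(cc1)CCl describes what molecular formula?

Heavy atoms from the SMILES: 7 C, 1 Cl.
Implicit hydrogens by atom environment:
  5 × C (aromatic): 1 H each → 5
  1 × C: 2 H
  1 × C (aromatic): no H
  1 × Cl: no H
  Total hydrogens = 7.
Molecular formula: C7H7Cl

C7H7Cl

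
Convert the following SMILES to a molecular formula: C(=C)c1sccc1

C6H6S

Heavy atoms from the SMILES: 6 C, 1 S.
Implicit hydrogens by atom environment:
  3 × C (aromatic): 1 H each → 3
  1 × C: 2 H
  1 × C: 1 H
  1 × C (aromatic): no H
  1 × S (aromatic): no H
  Total hydrogens = 6.
Molecular formula: C6H6S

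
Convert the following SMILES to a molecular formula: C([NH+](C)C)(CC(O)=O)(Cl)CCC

Heavy atoms from the SMILES: 8 C, 1 Cl, 1 N, 2 O.
Implicit hydrogens by atom environment:
  3 × C: 3 H each → 9
  3 × C: 2 H each → 6
  2 × C: no H
  1 × Cl: no H
  1 × N (charge +1): 1 H
  1 × O: 1 H
  1 × O: no H
  Total hydrogens = 17.
Net charge +1.
Molecular formula: C8H17ClNO2+

C8H17ClNO2+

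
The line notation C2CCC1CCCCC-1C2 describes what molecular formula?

C10H18

Heavy atoms from the SMILES: 10 C.
Implicit hydrogens by atom environment:
  8 × C: 2 H each → 16
  2 × C: 1 H each → 2
  Total hydrogens = 18.
Molecular formula: C10H18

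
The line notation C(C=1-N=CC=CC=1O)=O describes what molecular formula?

Heavy atoms from the SMILES: 6 C, 1 N, 2 O.
Implicit hydrogens by atom environment:
  3 × C (aromatic): 1 H each → 3
  2 × C (aromatic): no H
  1 × C: 1 H
  1 × N (aromatic): no H
  1 × O: 1 H
  1 × O: no H
  Total hydrogens = 5.
Molecular formula: C6H5NO2

C6H5NO2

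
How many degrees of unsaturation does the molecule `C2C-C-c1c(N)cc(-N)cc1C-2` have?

5

Molecular formula from the SMILES: C10H14N2.
DoU = (2C + 2 + N − H − X)/2 = (2·10 + 2 + 2 − 14 − 0)/2 = 10/2 = 5.
(Structurally: 2 ring(s) + 3 π bond(s) = 5.)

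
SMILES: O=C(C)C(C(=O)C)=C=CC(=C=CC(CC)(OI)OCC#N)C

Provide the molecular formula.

Heavy atoms from the SMILES: 16 C, 1 I, 1 N, 4 O.
Implicit hydrogens by atom environment:
  8 × C: no H
  4 × C: 3 H each → 12
  4 × O: no H
  2 × C: 2 H each → 4
  2 × C: 1 H each → 2
  1 × I: no H
  1 × N: no H
  Total hydrogens = 18.
Molecular formula: C16H18INO4

C16H18INO4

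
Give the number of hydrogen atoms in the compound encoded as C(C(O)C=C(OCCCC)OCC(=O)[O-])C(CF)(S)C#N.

Hydrogens are implicit in SMILES; fill each atom to its normal valence:
  6 × C: 2 H each → 12
  4 × C: no H
  3 × O: no H
  2 × C: 1 H each → 2
  1 × C: 3 H
  1 × F: no H
  1 × N: no H
  1 × O: 1 H
  1 × O (charge -1): no H
  1 × S: 1 H
  Total hydrogens = 19.

19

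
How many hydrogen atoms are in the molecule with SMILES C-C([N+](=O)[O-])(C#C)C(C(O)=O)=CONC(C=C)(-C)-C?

Hydrogens are implicit in SMILES; fill each atom to its normal valence:
  5 × C: no H
  3 × C: 3 H each → 9
  3 × C: 1 H each → 3
  3 × O: no H
  1 × C: 2 H
  1 × N: 1 H
  1 × N (charge +1): no H
  1 × O: 1 H
  1 × O (charge -1): no H
  Total hydrogens = 16.

16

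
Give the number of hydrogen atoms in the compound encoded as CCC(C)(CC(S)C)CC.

Hydrogens are implicit in SMILES; fill each atom to its normal valence:
  4 × C: 3 H each → 12
  3 × C: 2 H each → 6
  1 × C: 1 H
  1 × C: no H
  1 × S: 1 H
  Total hydrogens = 20.

20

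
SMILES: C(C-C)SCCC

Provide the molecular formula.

Heavy atoms from the SMILES: 6 C, 1 S.
Implicit hydrogens by atom environment:
  4 × C: 2 H each → 8
  2 × C: 3 H each → 6
  1 × S: no H
  Total hydrogens = 14.
Molecular formula: C6H14S

C6H14S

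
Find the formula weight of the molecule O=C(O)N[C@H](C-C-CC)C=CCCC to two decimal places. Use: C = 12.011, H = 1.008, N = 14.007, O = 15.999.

Molecular formula: C11H21NO2.
M = 11×12.011 + 21×1.008 + 1×14.007 + 2×15.999 = 199.29 g/mol.

199.29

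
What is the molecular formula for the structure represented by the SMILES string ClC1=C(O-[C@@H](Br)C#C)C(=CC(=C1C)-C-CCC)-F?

Heavy atoms from the SMILES: 1 Br, 14 C, 1 Cl, 1 F, 1 O.
Implicit hydrogens by atom environment:
  5 × C (aromatic): no H
  3 × C: 2 H each → 6
  2 × C: 3 H each → 6
  2 × C: 1 H each → 2
  1 × Br: no H
  1 × C (aromatic): 1 H
  1 × C: no H
  1 × Cl: no H
  1 × F: no H
  1 × O: no H
  Total hydrogens = 15.
Molecular formula: C14H15BrClFO

C14H15BrClFO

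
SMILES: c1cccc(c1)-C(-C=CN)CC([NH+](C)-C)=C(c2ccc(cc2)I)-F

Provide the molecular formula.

Heavy atoms from the SMILES: 20 C, 1 F, 1 I, 2 N.
Implicit hydrogens by atom environment:
  9 × C (aromatic): 1 H each → 9
  3 × C: 1 H each → 3
  3 × C (aromatic): no H
  2 × C: 3 H each → 6
  2 × C: no H
  1 × C: 2 H
  1 × F: no H
  1 × I: no H
  1 × N: 2 H
  1 × N (charge +1): 1 H
  Total hydrogens = 23.
Net charge +1.
Molecular formula: C20H23FIN2+

C20H23FIN2+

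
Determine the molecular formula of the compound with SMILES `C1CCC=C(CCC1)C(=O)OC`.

Heavy atoms from the SMILES: 10 C, 2 O.
Implicit hydrogens by atom environment:
  6 × C: 2 H each → 12
  2 × C: no H
  2 × O: no H
  1 × C: 3 H
  1 × C: 1 H
  Total hydrogens = 16.
Molecular formula: C10H16O2

C10H16O2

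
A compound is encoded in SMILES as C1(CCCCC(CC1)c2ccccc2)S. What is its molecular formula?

Heavy atoms from the SMILES: 14 C, 1 S.
Implicit hydrogens by atom environment:
  6 × C: 2 H each → 12
  5 × C (aromatic): 1 H each → 5
  2 × C: 1 H each → 2
  1 × C (aromatic): no H
  1 × S: 1 H
  Total hydrogens = 20.
Molecular formula: C14H20S

C14H20S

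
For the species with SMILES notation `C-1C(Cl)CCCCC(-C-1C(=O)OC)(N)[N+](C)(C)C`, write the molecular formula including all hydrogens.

C13H26ClN2O2+

Heavy atoms from the SMILES: 13 C, 1 Cl, 2 N, 2 O.
Implicit hydrogens by atom environment:
  5 × C: 2 H each → 10
  4 × C: 3 H each → 12
  2 × C: 1 H each → 2
  2 × C: no H
  2 × O: no H
  1 × Cl: no H
  1 × N: 2 H
  1 × N (charge +1): no H
  Total hydrogens = 26.
Net charge +1.
Molecular formula: C13H26ClN2O2+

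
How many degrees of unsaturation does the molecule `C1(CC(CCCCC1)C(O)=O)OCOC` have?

Molecular formula from the SMILES: C11H20O4.
DoU = (2C + 2 + N − H − X)/2 = (2·11 + 2 + 0 − 20 − 0)/2 = 4/2 = 2.
(Structurally: 1 ring(s) + 1 π bond(s) = 2.)

2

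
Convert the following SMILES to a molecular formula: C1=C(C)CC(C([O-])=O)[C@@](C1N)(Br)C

C9H13BrNO2-

Heavy atoms from the SMILES: 1 Br, 9 C, 1 N, 2 O.
Implicit hydrogens by atom environment:
  3 × C: 1 H each → 3
  3 × C: no H
  2 × C: 3 H each → 6
  1 × Br: no H
  1 × C: 2 H
  1 × N: 2 H
  1 × O: no H
  1 × O (charge -1): no H
  Total hydrogens = 13.
Net charge -1.
Molecular formula: C9H13BrNO2-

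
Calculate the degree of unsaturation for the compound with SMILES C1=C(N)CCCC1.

2

Molecular formula from the SMILES: C6H11N.
DoU = (2C + 2 + N − H − X)/2 = (2·6 + 2 + 1 − 11 − 0)/2 = 4/2 = 2.
(Structurally: 1 ring(s) + 1 π bond(s) = 2.)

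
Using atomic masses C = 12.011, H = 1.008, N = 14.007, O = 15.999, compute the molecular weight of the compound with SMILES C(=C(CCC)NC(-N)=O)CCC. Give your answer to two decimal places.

170.26

Molecular formula: C9H18N2O.
M = 9×12.011 + 18×1.008 + 2×14.007 + 1×15.999 = 170.26 g/mol.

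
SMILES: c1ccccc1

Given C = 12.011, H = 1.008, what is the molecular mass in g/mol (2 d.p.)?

Molecular formula: C6H6.
M = 6×12.011 + 6×1.008 = 78.11 g/mol.

78.11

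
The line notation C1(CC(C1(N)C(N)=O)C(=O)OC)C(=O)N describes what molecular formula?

Heavy atoms from the SMILES: 8 C, 3 N, 4 O.
Implicit hydrogens by atom environment:
  4 × C: no H
  4 × O: no H
  3 × N: 2 H each → 6
  2 × C: 1 H each → 2
  1 × C: 3 H
  1 × C: 2 H
  Total hydrogens = 13.
Molecular formula: C8H13N3O4

C8H13N3O4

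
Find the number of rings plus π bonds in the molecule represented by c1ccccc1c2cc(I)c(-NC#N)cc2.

Molecular formula from the SMILES: C13H9IN2.
DoU = (2C + 2 + N − H − X)/2 = (2·13 + 2 + 2 − 9 − 1)/2 = 20/2 = 10.
(Structurally: 2 ring(s) + 8 π bond(s) = 10.)

10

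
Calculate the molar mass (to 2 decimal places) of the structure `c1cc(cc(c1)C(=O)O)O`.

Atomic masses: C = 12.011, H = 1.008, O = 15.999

138.12

Molecular formula: C7H6O3.
M = 7×12.011 + 6×1.008 + 3×15.999 = 138.12 g/mol.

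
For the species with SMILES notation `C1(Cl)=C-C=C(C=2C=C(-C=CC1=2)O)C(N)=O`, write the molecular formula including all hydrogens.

Heavy atoms from the SMILES: 11 C, 1 Cl, 1 N, 2 O.
Implicit hydrogens by atom environment:
  5 × C (aromatic): 1 H each → 5
  5 × C (aromatic): no H
  1 × C: no H
  1 × Cl: no H
  1 × N: 2 H
  1 × O: 1 H
  1 × O: no H
  Total hydrogens = 8.
Molecular formula: C11H8ClNO2

C11H8ClNO2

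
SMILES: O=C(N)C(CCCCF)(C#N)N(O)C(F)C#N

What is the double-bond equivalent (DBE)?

Molecular formula from the SMILES: C9H12F2N4O2.
DoU = (2C + 2 + N − H − X)/2 = (2·9 + 2 + 4 − 12 − 2)/2 = 10/2 = 5.
(Structurally: 0 ring(s) + 5 π bond(s) = 5.)

5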